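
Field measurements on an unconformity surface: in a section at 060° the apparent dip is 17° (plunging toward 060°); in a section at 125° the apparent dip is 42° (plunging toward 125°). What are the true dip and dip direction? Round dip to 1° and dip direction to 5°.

Represent each trace as a vector plunging at its apparent dip toward its trend (east-north-up frame): v₁ = (0.828, 0.478, -0.292), v₂ = (0.609, -0.426, -0.669).
Cross product v₁ × v₂ gives the pole to the plane: n ∝ (0.445, -0.376, 0.644).
True dip = arccos(n_z / |n|) = arccos(0.7418) = 42.1°.
Dip direction = azimuth of (n_x, n_y) = atan2(0.445, -0.376) = 130°.

true dip 42°, dip direction 130°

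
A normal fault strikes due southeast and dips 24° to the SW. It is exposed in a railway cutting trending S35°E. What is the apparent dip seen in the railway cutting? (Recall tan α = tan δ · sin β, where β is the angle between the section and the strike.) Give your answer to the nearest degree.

The strike is due southeast and the section trends S35°E; the acute angle between them is β = 10°.
tan(apparent dip) = tan 24° · sin 10° = 0.0773
α = arctan(0.0773) = 4.42°

4°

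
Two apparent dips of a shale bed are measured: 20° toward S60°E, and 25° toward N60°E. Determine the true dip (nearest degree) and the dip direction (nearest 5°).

true dip 26°, dip direction 080°

Represent each trace as a vector plunging at its apparent dip toward its trend (east-north-up frame): v₁ = (0.814, -0.470, -0.342), v₂ = (0.785, 0.453, -0.423).
Cross product v₁ × v₂ gives the pole to the plane: n ∝ (0.354, 0.075, 0.738).
True dip = arccos(n_z / |n|) = arccos(0.8979) = 26.1°.
Dip direction = atan2(0.354, 0.075) = 78° (azimuth of n's horizontal projection).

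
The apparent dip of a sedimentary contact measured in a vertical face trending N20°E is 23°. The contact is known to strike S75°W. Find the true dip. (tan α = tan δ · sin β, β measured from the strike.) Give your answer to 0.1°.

27.4°

The section is 55° from the strike.
tan(true dip) = tan 23° / sin 55° = 0.5182
true dip = arctan 0.5182 = 27.39°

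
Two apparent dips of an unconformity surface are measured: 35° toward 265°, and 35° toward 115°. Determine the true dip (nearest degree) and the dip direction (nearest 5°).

true dip 70°, dip direction 190°

Represent each trace as a vector plunging at its apparent dip toward its trend (east-north-up frame): v₁ = (-0.816, -0.071, -0.574), v₂ = (0.742, -0.346, -0.574).
Cross product v₁ × v₂ gives the pole to the plane: n ∝ (-0.158, -0.894, 0.336).
True dip = arccos(n_z / |n|) = arccos(0.3467) = 69.7°.
Dip direction = azimuth of (n_x, n_y) = atan2(-0.158, -0.894) = 190°.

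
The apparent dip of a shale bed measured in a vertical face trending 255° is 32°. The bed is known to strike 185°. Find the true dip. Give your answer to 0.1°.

33.6°

β = acute angle between strike 185° and section 255° = 70°.
tan(true dip) = tan 32° / sin 70° = 0.6650
true dip = arctan 0.6650 = 33.62°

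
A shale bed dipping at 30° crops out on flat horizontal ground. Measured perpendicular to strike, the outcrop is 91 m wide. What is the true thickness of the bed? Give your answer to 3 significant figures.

45.5 m

True thickness t = w · sin(dip) = 91 × sin 30°
t = 91 × 0.5000 = 45.500 m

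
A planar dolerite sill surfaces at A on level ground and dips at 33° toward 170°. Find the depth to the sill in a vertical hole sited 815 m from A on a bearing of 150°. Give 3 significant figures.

497 m

The hole lies 20° from the dip direction, so the down-dip offset is 815 × cos 20° = 765.85 m.
Depth = down-dip offset × tan(dip) = 765.85 × tan 33° = 765.85 × 0.6494
Depth = 497.35 m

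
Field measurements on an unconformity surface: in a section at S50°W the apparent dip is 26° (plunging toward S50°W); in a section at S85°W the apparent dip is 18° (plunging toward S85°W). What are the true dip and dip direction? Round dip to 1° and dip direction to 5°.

Represent each trace as a vector plunging at its apparent dip toward its trend (east-north-up frame): v₁ = (-0.689, -0.578, -0.438), v₂ = (-0.947, -0.083, -0.309).
The plane normal is n = v₁ × v₂ ∝ (-0.142, -0.203, 0.490).
True dip = arccos(n_z / |n|) = arccos(0.8927) = 26.8°.
Dip direction = azimuth of (n_x, n_y) = atan2(-0.142, -0.203) = 215°.

true dip 27°, dip direction 215°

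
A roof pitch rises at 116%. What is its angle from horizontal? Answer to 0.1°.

49.2°

tan θ = 116/100 = 1.1600
θ = arctan(1.1600) = 49.24°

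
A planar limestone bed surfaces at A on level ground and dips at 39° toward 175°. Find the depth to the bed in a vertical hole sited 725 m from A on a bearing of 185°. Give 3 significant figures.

578 m

The hole lies 10° from the dip direction, so the down-dip offset is 725 × cos 10° = 713.99 m.
Depth = down-dip offset × tan(dip) = 713.99 × tan 39° = 713.99 × 0.8098
Depth = 578.17 m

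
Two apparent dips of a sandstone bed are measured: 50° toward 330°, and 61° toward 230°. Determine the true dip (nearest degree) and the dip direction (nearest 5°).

true dip 67°, dip direction 270°

Each apparent-dip line lies in the plane. As unit vectors (x east, y north, z up), v₁ plunges 50°→330° and v₂ plunges 61°→230°.
Cross product v₁ × v₂ gives the pole to the plane: n ∝ (-0.726, 0.003, 0.307).
tan δ = √(n_x²+n_y²)/n_z = 0.726/0.307, so δ = 67.1°.
The horizontal component of n points toward azimuth atan2(n_x, n_y) = 270°, the dip direction.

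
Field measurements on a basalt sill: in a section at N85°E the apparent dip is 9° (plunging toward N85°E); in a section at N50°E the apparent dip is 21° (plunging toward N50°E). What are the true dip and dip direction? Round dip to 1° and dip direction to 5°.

true dip 25°, dip direction 015°

Represent each trace as a vector plunging at its apparent dip toward its trend (east-north-up frame): v₁ = (0.984, 0.086, -0.156), v₂ = (0.715, 0.600, -0.358).
n = v₁ × v₂ = (0.063, 0.241, 0.529) (taken with n_z > 0).
True dip = arccos(n_z / |n|) = arccos(0.9048) = 25.2°.
The horizontal component of n points toward azimuth atan2(n_x, n_y) = 15°, the dip direction.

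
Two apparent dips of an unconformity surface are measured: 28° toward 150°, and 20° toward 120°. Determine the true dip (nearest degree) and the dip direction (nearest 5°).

Each apparent-dip line lies in the plane. As unit vectors (x east, y north, z up), v₁ plunges 28°→150° and v₂ plunges 20°→120°.
n = v₁ × v₂ = (0.041, -0.231, 0.415) (taken with n_z > 0).
Dip δ = arctan(|n_h|/n_z) = arctan(0.235/0.415) = 29.5°.
Dip direction = azimuth of (n_x, n_y) = atan2(0.041, -0.231) = 170°.

true dip 29°, dip direction 170°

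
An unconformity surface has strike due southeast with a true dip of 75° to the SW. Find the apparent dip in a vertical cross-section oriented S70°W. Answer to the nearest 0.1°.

73.5°

The strike is due southeast and the section trends S70°W; the acute angle between them is β = 65°.
tan α = tan 75° × sin 65° = 3.7321 × 0.9063 = 3.3824
apparent dip = arctan 3.3824 = 73.53°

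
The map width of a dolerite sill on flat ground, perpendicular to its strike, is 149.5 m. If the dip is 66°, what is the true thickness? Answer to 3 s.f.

True thickness t = w · sin(dip) = 149.5 × sin 66°
t = 149.5 × 0.9135 = 136.575 m

137 m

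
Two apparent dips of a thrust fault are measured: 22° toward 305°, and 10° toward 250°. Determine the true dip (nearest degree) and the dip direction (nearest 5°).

true dip 22°, dip direction 315°

Each apparent-dip line lies in the plane. As unit vectors (x east, y north, z up), v₁ plunges 22°→305° and v₂ plunges 10°→250°.
Cross product v₁ × v₂ gives the pole to the plane: n ∝ (-0.219, 0.215, 0.748).
True dip = arccos(n_z / |n|) = arccos(0.9254) = 22.3°.
Dip direction = atan2(-0.219, 0.215) = 315° (azimuth of n's horizontal projection).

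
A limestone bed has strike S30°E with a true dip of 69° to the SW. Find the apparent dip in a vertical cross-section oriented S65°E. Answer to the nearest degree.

56°

The section lies 35° from the strike.
tan(apparent dip) = tan 69° · sin 35° = 1.4942
α = arctan(1.4942) = 56.21°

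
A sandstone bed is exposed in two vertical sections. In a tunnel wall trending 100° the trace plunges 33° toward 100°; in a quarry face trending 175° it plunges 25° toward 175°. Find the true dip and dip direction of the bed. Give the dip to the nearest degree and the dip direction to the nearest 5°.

true dip 36°, dip direction 125°

Represent each trace as a vector plunging at its apparent dip toward its trend (east-north-up frame): v₁ = (0.826, -0.146, -0.545), v₂ = (0.079, -0.903, -0.423).
n = v₁ × v₂ = (0.430, -0.306, 0.734) (taken with n_z > 0).
tan δ = √(n_x²+n_y²)/n_z = 0.528/0.734, so δ = 35.7°.
Dip direction = atan2(0.430, -0.306) = 125° (azimuth of n's horizontal projection).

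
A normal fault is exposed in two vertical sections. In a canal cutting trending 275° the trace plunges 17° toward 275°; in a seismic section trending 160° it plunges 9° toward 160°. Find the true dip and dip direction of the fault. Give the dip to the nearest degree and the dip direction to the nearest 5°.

Each apparent-dip line lies in the plane. As unit vectors (x east, y north, z up), v₁ plunges 17°→275° and v₂ plunges 9°→160°.
The plane normal is n = v₁ × v₂ ∝ (-0.284, -0.248, 0.856).
True dip = arccos(n_z / |n|) = arccos(0.9151) = 23.8°.
Dip direction = atan2(-0.284, -0.248) = 229° (azimuth of n's horizontal projection).

true dip 24°, dip direction 230°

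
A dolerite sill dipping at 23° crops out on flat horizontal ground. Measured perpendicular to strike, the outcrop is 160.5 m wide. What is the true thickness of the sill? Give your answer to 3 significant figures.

62.7 m

True thickness t = w · sin(dip) = 160.5 × sin 23°
t = 160.5 × 0.3907 = 62.712 m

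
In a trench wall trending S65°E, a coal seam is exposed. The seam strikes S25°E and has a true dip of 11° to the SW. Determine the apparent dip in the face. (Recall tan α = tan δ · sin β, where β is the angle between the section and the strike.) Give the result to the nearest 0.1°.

7.1°

Angle between strike (S25°E) and section (S65°E): β = 40°.
tan(apparent dip) = tan 11° · sin 40° = 0.1249
apparent dip = arctan 0.1249 = 7.12°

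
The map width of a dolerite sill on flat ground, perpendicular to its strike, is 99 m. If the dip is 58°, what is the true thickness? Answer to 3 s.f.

True thickness t = w · sin(dip) = 99 × sin 58°
t = 99 × 0.8480 = 83.957 m

84.0 m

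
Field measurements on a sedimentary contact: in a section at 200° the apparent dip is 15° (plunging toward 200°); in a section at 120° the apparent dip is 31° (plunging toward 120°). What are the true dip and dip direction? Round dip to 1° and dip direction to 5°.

true dip 32°, dip direction 135°

The two traces are lines in the plane: v₁ = (sin 200°·cos 15°, cos 200°·cos 15°, −sin 15°), v₂ = (sin 120°·cos 31°, cos 120°·cos 31°, −sin 31°).
Cross product v₁ × v₂ gives the pole to the plane: n ∝ (0.357, -0.362, 0.815).
Dip δ = arctan(|n_h|/n_z) = arctan(0.508/0.815) = 31.9°.
The horizontal component of n points toward azimuth atan2(n_x, n_y) = 135°, the dip direction.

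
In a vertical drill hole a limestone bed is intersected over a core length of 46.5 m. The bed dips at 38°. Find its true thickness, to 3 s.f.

36.6 m

True thickness t = h · cos(dip) = 46.5 × cos 38°
t = 46.5 × 0.7880 = 36.643 m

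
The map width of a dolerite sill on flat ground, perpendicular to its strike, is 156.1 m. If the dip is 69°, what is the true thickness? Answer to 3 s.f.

146 m

True thickness t = w · sin(dip) = 156.1 × sin 69°
t = 156.1 × 0.9336 = 145.732 m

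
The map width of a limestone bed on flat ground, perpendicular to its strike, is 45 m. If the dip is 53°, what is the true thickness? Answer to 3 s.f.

True thickness t = w · sin(dip) = 45 × sin 53°
t = 45 × 0.7986 = 35.939 m

35.9 m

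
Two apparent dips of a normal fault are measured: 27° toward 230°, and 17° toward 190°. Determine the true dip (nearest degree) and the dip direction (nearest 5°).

Each apparent-dip line lies in the plane. As unit vectors (x east, y north, z up), v₁ plunges 27°→230° and v₂ plunges 17°→190°.
Cross product v₁ × v₂ gives the pole to the plane: n ∝ (-0.260, -0.124, 0.548).
tan δ = √(n_x²+n_y²)/n_z = 0.288/0.548, so δ = 27.8°.
Dip direction = azimuth of (n_x, n_y) = atan2(-0.260, -0.124) = 244°.

true dip 28°, dip direction 245°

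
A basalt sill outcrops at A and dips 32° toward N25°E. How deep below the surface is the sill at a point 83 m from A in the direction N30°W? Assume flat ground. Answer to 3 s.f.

The hole lies 55° from the dip direction, so the down-dip offset is 83 × cos 55° = 47.61 m.
Depth = down-dip offset × tan(dip) = 47.61 × tan 32° = 47.61 × 0.6249
Depth = 29.75 m

29.7 m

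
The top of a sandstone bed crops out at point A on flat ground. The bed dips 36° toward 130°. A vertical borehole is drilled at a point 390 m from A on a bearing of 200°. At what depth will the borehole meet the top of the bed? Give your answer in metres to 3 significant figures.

96.9 m

The hole lies 70° from the dip direction, so the down-dip offset is 390 × cos 70° = 133.39 m.
Depth = down-dip offset × tan(dip) = 133.39 × tan 36° = 133.39 × 0.7265
Depth = 96.91 m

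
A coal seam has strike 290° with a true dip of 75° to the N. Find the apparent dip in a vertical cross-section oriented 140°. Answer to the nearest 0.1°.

The section lies 30° from the strike.
tan α = tan 75° × sin 30° = 3.7321 × 0.5000 = 1.8660
apparent dip = arctan 1.8660 = 61.81°

61.8°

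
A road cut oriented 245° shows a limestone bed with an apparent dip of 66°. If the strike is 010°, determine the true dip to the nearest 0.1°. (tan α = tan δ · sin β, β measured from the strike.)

β = acute angle between strike 010° and section 245° = 55°.
tan δ = tan α / sin β = tan 66° / sin 55° = 2.2460 / 0.8192 = 2.7419
δ = arctan(2.7419) = 69.96°

70.0°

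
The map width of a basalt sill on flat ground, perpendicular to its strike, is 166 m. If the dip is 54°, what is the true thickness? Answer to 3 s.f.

True thickness t = w · sin(dip) = 166 × sin 54°
t = 166 × 0.8090 = 134.297 m

134 m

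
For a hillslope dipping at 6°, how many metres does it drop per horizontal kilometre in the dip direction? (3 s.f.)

drop per km = 1000 × tan 6° = 1000 × 0.1051

105 m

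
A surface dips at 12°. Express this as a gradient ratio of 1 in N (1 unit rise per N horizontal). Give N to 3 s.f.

1 in 4.70

1 : N means tan θ = 1/N, so N = 1/tan 12° = 1/0.2126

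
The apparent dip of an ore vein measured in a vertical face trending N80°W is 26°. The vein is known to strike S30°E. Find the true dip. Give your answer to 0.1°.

32.5°

The section is 50° from the strike.
tan(true dip) = tan 26° / sin 50° = 0.6367
δ = arctan(0.6367) = 32.48°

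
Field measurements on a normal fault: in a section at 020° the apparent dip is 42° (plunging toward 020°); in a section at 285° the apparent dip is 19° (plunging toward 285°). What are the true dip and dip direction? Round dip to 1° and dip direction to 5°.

The two traces are lines in the plane: v₁ = (sin 20°·cos 42°, cos 20°·cos 42°, −sin 42°), v₂ = (sin 285°·cos 19°, cos 285°·cos 19°, −sin 19°).
n = v₁ × v₂ = (-0.064, 0.694, 0.700) (taken with n_z > 0).
Dip δ = arctan(|n_h|/n_z) = arctan(0.697/0.700) = 44.9°.
The horizontal component of n points toward azimuth atan2(n_x, n_y) = 355°, the dip direction.

true dip 45°, dip direction 355°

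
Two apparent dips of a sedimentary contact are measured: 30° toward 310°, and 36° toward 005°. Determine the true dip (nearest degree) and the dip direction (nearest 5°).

The two traces are lines in the plane: v₁ = (sin 310°·cos 30°, cos 310°·cos 30°, −sin 30°), v₂ = (sin 5°·cos 36°, cos 5°·cos 36°, −sin 36°).
n = v₁ × v₂ = (-0.076, 0.425, 0.574) (taken with n_z > 0).
Dip δ = arctan(|n_h|/n_z) = arctan(0.432/0.574) = 37.0°.
Dip direction = atan2(-0.076, 0.425) = 350° (azimuth of n's horizontal projection).

true dip 37°, dip direction 350°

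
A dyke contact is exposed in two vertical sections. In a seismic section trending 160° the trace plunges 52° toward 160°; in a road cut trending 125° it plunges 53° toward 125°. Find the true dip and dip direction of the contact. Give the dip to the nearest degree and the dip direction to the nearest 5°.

Represent each trace as a vector plunging at its apparent dip toward its trend (east-north-up frame): v₁ = (0.211, -0.579, -0.788), v₂ = (0.493, -0.345, -0.799).
Cross product v₁ × v₂ gives the pole to the plane: n ∝ (0.190, -0.220, 0.213).
tan δ = √(n_x²+n_y²)/n_z = 0.291/0.213, so δ = 53.9°.
Dip direction = azimuth of (n_x, n_y) = atan2(0.190, -0.220) = 139°.

true dip 54°, dip direction 140°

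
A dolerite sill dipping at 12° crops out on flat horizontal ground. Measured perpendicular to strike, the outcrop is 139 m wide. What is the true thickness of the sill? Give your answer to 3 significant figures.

28.9 m

True thickness t = w · sin(dip) = 139 × sin 12°
t = 139 × 0.2079 = 28.900 m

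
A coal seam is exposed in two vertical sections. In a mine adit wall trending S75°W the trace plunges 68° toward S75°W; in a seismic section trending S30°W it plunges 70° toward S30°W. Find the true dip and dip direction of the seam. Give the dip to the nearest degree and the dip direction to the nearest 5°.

Represent each trace as a vector plunging at its apparent dip toward its trend (east-north-up frame): v₁ = (-0.362, -0.097, -0.927), v₂ = (-0.171, -0.296, -0.940).
n = v₁ × v₂ = (-0.184, -0.181, 0.091) (taken with n_z > 0).
Dip δ = arctan(|n_h|/n_z) = arctan(0.258/0.091) = 70.7°.
The horizontal component of n points toward azimuth atan2(n_x, n_y) = 225°, the dip direction.

true dip 71°, dip direction 225°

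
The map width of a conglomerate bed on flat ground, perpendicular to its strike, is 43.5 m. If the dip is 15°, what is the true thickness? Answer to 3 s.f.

11.3 m

True thickness t = w · sin(dip) = 43.5 × sin 15°
t = 43.5 × 0.2588 = 11.259 m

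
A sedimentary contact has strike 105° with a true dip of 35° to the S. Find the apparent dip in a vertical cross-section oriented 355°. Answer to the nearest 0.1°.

33.3°

Angle between strike (105°) and section (355°): β = 70°.
tan α = tan 35° × sin 70° = 0.7002 × 0.9397 = 0.6580
α = arctan(0.6580) = 33.34°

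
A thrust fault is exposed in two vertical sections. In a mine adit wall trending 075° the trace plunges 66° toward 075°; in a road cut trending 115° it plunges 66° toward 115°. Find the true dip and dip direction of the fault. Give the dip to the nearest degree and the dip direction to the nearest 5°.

Each apparent-dip line lies in the plane. As unit vectors (x east, y north, z up), v₁ plunges 66°→075° and v₂ plunges 66°→115°.
n = v₁ × v₂ = (0.253, -0.022, 0.106) (taken with n_z > 0).
tan δ = √(n_x²+n_y²)/n_z = 0.254/0.106, so δ = 67.3°.
Dip direction = azimuth of (n_x, n_y) = atan2(0.253, -0.022) = 95°.

true dip 67°, dip direction 095°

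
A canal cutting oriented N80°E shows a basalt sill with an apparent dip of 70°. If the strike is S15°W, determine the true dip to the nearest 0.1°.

71.7°

The section is 65° from the strike.
tan(true dip) = tan 70° / sin 65° = 3.0315
δ = arctan(3.0315) = 71.74°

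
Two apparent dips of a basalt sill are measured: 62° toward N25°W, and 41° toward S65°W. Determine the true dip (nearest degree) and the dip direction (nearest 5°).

Each apparent-dip line lies in the plane. As unit vectors (x east, y north, z up), v₁ plunges 62°→N25°W and v₂ plunges 41°→S65°W.
n = v₁ × v₂ = (-0.561, 0.474, 0.354) (taken with n_z > 0).
True dip = arccos(n_z / |n|) = arccos(0.4347) = 64.2°.
Dip direction = atan2(-0.561, 0.474) = 310° (azimuth of n's horizontal projection).

true dip 64°, dip direction 310°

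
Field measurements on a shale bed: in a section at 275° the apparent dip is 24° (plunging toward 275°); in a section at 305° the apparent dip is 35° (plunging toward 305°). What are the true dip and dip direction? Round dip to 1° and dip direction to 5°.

true dip 38°, dip direction 330°

Represent each trace as a vector plunging at its apparent dip toward its trend (east-north-up frame): v₁ = (-0.910, 0.080, -0.407), v₂ = (-0.671, 0.470, -0.574).
Cross product v₁ × v₂ gives the pole to the plane: n ∝ (-0.145, 0.249, 0.374).
tan δ = √(n_x²+n_y²)/n_z = 0.288/0.374, so δ = 37.6°.
Dip direction = azimuth of (n_x, n_y) = atan2(-0.145, 0.249) = 330°.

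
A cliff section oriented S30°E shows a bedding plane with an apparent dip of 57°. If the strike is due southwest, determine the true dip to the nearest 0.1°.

57.9°

β = acute angle between strike due southwest and section S30°E = 75°.
tan δ = tan α / sin β = tan 57° / sin 75° = 1.5399 / 0.9659 = 1.5942
true dip = arctan 1.5942 = 57.90°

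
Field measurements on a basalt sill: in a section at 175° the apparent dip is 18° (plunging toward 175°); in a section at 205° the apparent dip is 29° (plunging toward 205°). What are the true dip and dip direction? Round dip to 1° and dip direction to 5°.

true dip 32°, dip direction 235°

Each apparent-dip line lies in the plane. As unit vectors (x east, y north, z up), v₁ plunges 18°→175° and v₂ plunges 29°→205°.
n = v₁ × v₂ = (-0.214, -0.154, 0.416) (taken with n_z > 0).
True dip = arccos(n_z / |n|) = arccos(0.8441) = 32.4°.
Dip direction = atan2(-0.214, -0.154) = 234° (azimuth of n's horizontal projection).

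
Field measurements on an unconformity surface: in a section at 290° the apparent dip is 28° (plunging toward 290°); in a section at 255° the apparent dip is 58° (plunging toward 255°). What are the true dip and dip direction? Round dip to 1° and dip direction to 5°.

true dip 65°, dip direction 215°

The two traces are lines in the plane: v₁ = (sin 290°·cos 28°, cos 290°·cos 28°, −sin 28°), v₂ = (sin 255°·cos 58°, cos 255°·cos 58°, −sin 58°).
n = v₁ × v₂ = (-0.320, -0.463, 0.268) (taken with n_z > 0).
Dip δ = arctan(|n_h|/n_z) = arctan(0.563/0.268) = 64.5°.
Dip direction = atan2(-0.320, -0.463) = 215° (azimuth of n's horizontal projection).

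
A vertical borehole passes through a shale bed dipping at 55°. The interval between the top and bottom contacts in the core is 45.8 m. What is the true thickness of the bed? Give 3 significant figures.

26.3 m

True thickness t = h · cos(dip) = 45.8 × cos 55°
t = 45.8 × 0.5736 = 26.270 m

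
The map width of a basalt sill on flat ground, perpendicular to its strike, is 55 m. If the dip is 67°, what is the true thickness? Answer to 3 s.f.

50.6 m

True thickness t = w · sin(dip) = 55 × sin 67°
t = 55 × 0.9205 = 50.628 m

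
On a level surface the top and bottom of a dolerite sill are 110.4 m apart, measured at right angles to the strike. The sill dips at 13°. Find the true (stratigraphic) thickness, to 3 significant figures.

24.8 m

True thickness t = w · sin(dip) = 110.4 × sin 13°
t = 110.4 × 0.2250 = 24.835 m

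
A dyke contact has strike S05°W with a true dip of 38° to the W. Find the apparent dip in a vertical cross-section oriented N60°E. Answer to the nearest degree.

Angle between strike (S05°W) and section (N60°E): β = 55°.
tan(apparent dip) = tan 38° · sin 55° = 0.6400
α = arctan(0.6400) = 32.62°

33°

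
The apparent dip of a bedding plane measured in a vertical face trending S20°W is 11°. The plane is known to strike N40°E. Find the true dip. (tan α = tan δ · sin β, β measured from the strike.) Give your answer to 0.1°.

29.6°

The section is 20° from the strike.
tan(true dip) = tan 11° / sin 20° = 0.5683
true dip = arctan 0.5683 = 29.61°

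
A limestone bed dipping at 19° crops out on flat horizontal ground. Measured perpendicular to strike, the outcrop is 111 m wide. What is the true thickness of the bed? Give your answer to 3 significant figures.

True thickness t = w · sin(dip) = 111 × sin 19°
t = 111 × 0.3256 = 36.138 m

36.1 m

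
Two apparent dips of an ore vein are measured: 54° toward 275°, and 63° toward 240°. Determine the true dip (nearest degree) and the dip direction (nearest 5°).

Represent each trace as a vector plunging at its apparent dip toward its trend (east-north-up frame): v₁ = (-0.586, 0.051, -0.809), v₂ = (-0.393, -0.227, -0.891).
n = v₁ × v₂ = (-0.229, -0.204, 0.153) (taken with n_z > 0).
True dip = arccos(n_z / |n|) = arccos(0.4466) = 63.5°.
Dip direction = atan2(-0.229, -0.204) = 228° (azimuth of n's horizontal projection).

true dip 63°, dip direction 230°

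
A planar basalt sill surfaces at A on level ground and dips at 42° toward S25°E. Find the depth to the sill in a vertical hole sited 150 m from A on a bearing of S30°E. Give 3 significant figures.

The hole lies 5° from the dip direction, so the down-dip offset is 150 × cos 5° = 149.43 m.
Depth = down-dip offset × tan(dip) = 149.43 × tan 42° = 149.43 × 0.9004
Depth = 134.55 m

135 m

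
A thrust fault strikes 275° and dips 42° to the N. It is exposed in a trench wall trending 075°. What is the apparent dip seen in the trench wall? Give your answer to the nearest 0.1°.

The section lies 20° from the strike.
tan α = tan 42° × sin 20° = 0.9004 × 0.3420 = 0.3080
apparent dip = arctan 0.3080 = 17.12°

17.1°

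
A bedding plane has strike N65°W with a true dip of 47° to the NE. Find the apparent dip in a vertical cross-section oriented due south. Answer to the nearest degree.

44°

Angle between strike (N65°W) and section (due south): β = 65°.
tan α = tan 47° × sin 65° = 1.0724 × 0.9063 = 0.9719
α = arctan(0.9719) = 44.18°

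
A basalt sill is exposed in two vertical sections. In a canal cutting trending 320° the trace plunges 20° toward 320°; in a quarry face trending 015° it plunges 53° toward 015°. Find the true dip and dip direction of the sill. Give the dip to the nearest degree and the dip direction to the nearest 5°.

true dip 55°, dip direction 035°

Each apparent-dip line lies in the plane. As unit vectors (x east, y north, z up), v₁ plunges 20°→320° and v₂ plunges 53°→015°.
The plane normal is n = v₁ × v₂ ∝ (0.376, 0.536, 0.463).
tan δ = √(n_x²+n_y²)/n_z = 0.655/0.463, so δ = 54.7°.
Dip direction = azimuth of (n_x, n_y) = atan2(0.376, 0.536) = 35°.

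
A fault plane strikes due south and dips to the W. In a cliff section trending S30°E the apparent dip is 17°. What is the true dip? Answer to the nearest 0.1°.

The section is 30° from the strike.
tan δ = tan α / sin β = tan 17° / sin 30° = 0.3057 / 0.5000 = 0.6115
true dip = arctan 0.6115 = 31.44°

31.4°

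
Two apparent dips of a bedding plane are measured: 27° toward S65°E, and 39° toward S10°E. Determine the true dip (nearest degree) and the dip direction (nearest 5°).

Each apparent-dip line lies in the plane. As unit vectors (x east, y north, z up), v₁ plunges 27°→S65°E and v₂ plunges 39°→S10°E.
Cross product v₁ × v₂ gives the pole to the plane: n ∝ (0.110, -0.447, 0.567).
tan δ = √(n_x²+n_y²)/n_z = 0.460/0.567, so δ = 39.1°.
Dip direction = atan2(0.110, -0.447) = 166° (azimuth of n's horizontal projection).

true dip 39°, dip direction 165°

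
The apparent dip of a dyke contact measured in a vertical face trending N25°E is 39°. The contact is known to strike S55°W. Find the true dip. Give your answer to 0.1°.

The section is 30° from the strike.
tan(true dip) = tan 39° / sin 30° = 1.6196
δ = arctan(1.6196) = 58.31°

58.3°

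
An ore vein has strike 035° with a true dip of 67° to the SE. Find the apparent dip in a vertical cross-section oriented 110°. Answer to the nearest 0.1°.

The section lies 75° from the strike.
tan(apparent dip) = tan 67° · sin 75° = 2.2756
α = arctan(2.2756) = 66.28°

66.3°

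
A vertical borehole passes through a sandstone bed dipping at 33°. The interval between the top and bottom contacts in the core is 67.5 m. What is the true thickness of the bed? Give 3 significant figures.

56.6 m

True thickness t = h · cos(dip) = 67.5 × cos 33°
t = 67.5 × 0.8387 = 56.610 m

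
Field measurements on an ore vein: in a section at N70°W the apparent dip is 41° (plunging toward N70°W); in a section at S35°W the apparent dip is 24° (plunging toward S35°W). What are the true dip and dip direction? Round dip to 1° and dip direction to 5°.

true dip 42°, dip direction 275°

Each apparent-dip line lies in the plane. As unit vectors (x east, y north, z up), v₁ plunges 41°→N70°W and v₂ plunges 24°→S35°W.
The plane normal is n = v₁ × v₂ ∝ (-0.596, 0.055, 0.666).
Dip δ = arctan(|n_h|/n_z) = arctan(0.599/0.666) = 41.9°.
The horizontal component of n points toward azimuth atan2(n_x, n_y) = 275°, the dip direction.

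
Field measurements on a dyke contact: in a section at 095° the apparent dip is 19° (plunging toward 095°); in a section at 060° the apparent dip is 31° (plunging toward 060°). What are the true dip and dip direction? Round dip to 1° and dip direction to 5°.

Each apparent-dip line lies in the plane. As unit vectors (x east, y north, z up), v₁ plunges 19°→095° and v₂ plunges 31°→060°.
The plane normal is n = v₁ × v₂ ∝ (0.182, 0.243, 0.465).
Dip δ = arctan(|n_h|/n_z) = arctan(0.304/0.465) = 33.2°.
The horizontal component of n points toward azimuth atan2(n_x, n_y) = 37°, the dip direction.

true dip 33°, dip direction 035°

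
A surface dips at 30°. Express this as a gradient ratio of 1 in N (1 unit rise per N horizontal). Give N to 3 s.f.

1 : N means tan θ = 1/N, so N = 1/tan 30° = 1/0.5774

1 in 1.73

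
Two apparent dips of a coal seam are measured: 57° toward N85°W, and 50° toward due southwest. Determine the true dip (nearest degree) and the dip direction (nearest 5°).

true dip 57°, dip direction 265°

The two traces are lines in the plane: v₁ = (sin 275°·cos 57°, cos 275°·cos 57°, −sin 57°), v₂ = (sin 225°·cos 50°, cos 225°·cos 50°, −sin 50°).
n = v₁ × v₂ = (-0.418, -0.034, 0.268) (taken with n_z > 0).
tan δ = √(n_x²+n_y²)/n_z = 0.419/0.268, so δ = 57.4°.
Dip direction = atan2(-0.418, -0.034) = 265° (azimuth of n's horizontal projection).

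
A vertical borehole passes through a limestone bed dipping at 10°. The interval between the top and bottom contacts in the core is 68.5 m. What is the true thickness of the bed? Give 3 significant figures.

True thickness t = h · cos(dip) = 68.5 × cos 10°
t = 68.5 × 0.9848 = 67.459 m

67.5 m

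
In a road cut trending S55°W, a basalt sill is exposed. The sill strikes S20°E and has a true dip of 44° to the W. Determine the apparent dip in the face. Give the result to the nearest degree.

The strike is S20°E and the section trends S55°W; the acute angle between them is β = 75°.
tan(apparent dip) = tan 44° · sin 75° = 0.9328
α = arctan(0.9328) = 43.01°

43°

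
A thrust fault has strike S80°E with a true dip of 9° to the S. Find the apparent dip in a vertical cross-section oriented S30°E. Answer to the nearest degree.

The strike is S80°E and the section trends S30°E; the acute angle between them is β = 50°.
tan(apparent dip) = tan 9° · sin 50° = 0.1213
apparent dip = arctan 0.1213 = 6.92°

7°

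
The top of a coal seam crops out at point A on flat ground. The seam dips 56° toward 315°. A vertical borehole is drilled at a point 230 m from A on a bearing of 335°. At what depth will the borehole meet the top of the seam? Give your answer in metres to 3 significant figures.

The hole lies 20° from the dip direction, so the down-dip offset is 230 × cos 20° = 216.13 m.
Depth = down-dip offset × tan(dip) = 216.13 × tan 56° = 216.13 × 1.4826
Depth = 320.42 m

320 m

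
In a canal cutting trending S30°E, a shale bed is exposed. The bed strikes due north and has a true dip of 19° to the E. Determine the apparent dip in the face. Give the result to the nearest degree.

The section lies 30° from the strike.
tan α = tan 19° × sin 30° = 0.3443 × 0.5000 = 0.1722
α = arctan(0.1722) = 9.77°

10°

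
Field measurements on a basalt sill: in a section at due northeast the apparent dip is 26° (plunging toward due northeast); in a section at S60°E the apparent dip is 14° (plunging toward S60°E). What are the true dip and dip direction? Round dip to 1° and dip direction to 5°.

true dip 27°, dip direction 060°

Represent each trace as a vector plunging at its apparent dip toward its trend (east-north-up frame): v₁ = (0.636, 0.636, -0.438), v₂ = (0.840, -0.485, -0.242).
Cross product v₁ × v₂ gives the pole to the plane: n ∝ (0.366, 0.215, 0.842).
Dip δ = arctan(|n_h|/n_z) = arctan(0.425/0.842) = 26.8°.
The horizontal component of n points toward azimuth atan2(n_x, n_y) = 60°, the dip direction.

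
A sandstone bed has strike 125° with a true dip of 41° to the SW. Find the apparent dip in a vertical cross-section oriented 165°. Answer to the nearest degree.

29°

The strike is 125° and the section trends 165°; the acute angle between them is β = 40°.
tan(apparent dip) = tan 41° · sin 40° = 0.5588
apparent dip = arctan 0.5588 = 29.20°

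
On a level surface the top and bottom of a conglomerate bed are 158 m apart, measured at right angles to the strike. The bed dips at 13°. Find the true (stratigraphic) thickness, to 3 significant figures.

35.5 m

True thickness t = w · sin(dip) = 158 × sin 13°
t = 158 × 0.2250 = 35.542 m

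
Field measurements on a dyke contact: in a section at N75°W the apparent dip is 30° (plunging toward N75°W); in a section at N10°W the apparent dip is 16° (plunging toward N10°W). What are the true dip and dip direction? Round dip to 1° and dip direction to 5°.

true dip 30°, dip direction 290°

The two traces are lines in the plane: v₁ = (sin 285°·cos 30°, cos 285°·cos 30°, −sin 30°), v₂ = (sin 350°·cos 16°, cos 350°·cos 16°, −sin 16°).
n = v₁ × v₂ = (-0.412, 0.147, 0.754) (taken with n_z > 0).
True dip = arccos(n_z / |n|) = arccos(0.8653) = 30.1°.
Dip direction = atan2(-0.412, 0.147) = 290° (azimuth of n's horizontal projection).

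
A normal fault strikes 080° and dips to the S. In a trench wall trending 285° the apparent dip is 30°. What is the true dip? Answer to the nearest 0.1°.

53.8°

The section is 25° from the strike.
tan(true dip) = tan 30° / sin 25° = 1.3661
true dip = arctan 1.3661 = 53.80°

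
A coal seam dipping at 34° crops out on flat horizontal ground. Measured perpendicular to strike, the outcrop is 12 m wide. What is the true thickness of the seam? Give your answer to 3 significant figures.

6.71 m

True thickness t = w · sin(dip) = 12 × sin 34°
t = 12 × 0.5592 = 6.710 m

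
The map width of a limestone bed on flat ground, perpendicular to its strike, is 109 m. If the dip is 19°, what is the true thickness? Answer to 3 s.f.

35.5 m

True thickness t = w · sin(dip) = 109 × sin 19°
t = 109 × 0.3256 = 35.487 m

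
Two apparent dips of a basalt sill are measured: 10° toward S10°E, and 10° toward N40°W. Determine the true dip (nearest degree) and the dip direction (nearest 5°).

The two traces are lines in the plane: v₁ = (sin 170°·cos 10°, cos 170°·cos 10°, −sin 10°), v₂ = (sin 320°·cos 10°, cos 320°·cos 10°, −sin 10°).
Cross product v₁ × v₂ gives the pole to the plane: n ∝ (-0.299, -0.140, 0.485).
Dip δ = arctan(|n_h|/n_z) = arctan(0.330/0.485) = 34.3°.
Dip direction = atan2(-0.299, -0.140) = 245° (azimuth of n's horizontal projection).

true dip 34°, dip direction 245°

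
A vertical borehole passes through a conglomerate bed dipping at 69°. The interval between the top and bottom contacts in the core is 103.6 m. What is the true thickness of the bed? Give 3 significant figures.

37.1 m

True thickness t = h · cos(dip) = 103.6 × cos 69°
t = 103.6 × 0.3584 = 37.127 m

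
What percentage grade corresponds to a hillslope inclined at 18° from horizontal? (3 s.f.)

grade % = 100 × tan 18° = 100 × 0.3249

32.5%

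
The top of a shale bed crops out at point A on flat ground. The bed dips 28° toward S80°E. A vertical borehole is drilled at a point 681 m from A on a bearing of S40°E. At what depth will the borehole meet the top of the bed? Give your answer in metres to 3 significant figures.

277 m

The hole lies 40° from the dip direction, so the down-dip offset is 681 × cos 40° = 521.68 m.
Depth = down-dip offset × tan(dip) = 521.68 × tan 28° = 521.68 × 0.5317
Depth = 277.38 m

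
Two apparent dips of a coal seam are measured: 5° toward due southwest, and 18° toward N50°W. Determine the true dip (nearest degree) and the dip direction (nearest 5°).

Each apparent-dip line lies in the plane. As unit vectors (x east, y north, z up), v₁ plunges 5°→due southwest and v₂ plunges 18°→N50°W.
The plane normal is n = v₁ × v₂ ∝ (-0.271, 0.154, 0.944).
Dip δ = arctan(|n_h|/n_z) = arctan(0.312/0.944) = 18.3°.
Dip direction = azimuth of (n_x, n_y) = atan2(-0.271, 0.154) = 300°.

true dip 18°, dip direction 300°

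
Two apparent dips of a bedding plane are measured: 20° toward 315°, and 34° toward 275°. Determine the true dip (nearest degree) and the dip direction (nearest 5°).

The two traces are lines in the plane: v₁ = (sin 315°·cos 20°, cos 315°·cos 20°, −sin 20°), v₂ = (sin 275°·cos 34°, cos 275°·cos 34°, −sin 34°).
The plane normal is n = v₁ × v₂ ∝ (-0.347, -0.089, 0.501).
True dip = arccos(n_z / |n|) = arccos(0.8134) = 35.6°.
The horizontal component of n points toward azimuth atan2(n_x, n_y) = 256°, the dip direction.

true dip 36°, dip direction 255°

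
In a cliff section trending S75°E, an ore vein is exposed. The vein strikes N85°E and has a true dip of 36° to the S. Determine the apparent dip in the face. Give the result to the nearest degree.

The strike is N85°E and the section trends S75°E; the acute angle between them is β = 20°.
tan α = tan 36° × sin 20° = 0.7265 × 0.3420 = 0.2485
apparent dip = arctan 0.2485 = 13.95°

14°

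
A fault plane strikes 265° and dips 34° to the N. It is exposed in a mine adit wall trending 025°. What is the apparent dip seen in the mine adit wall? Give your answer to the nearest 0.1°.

The section lies 60° from the strike.
tan α = tan 34° × sin 60° = 0.6745 × 0.8660 = 0.5841
α = arctan(0.5841) = 30.29°

30.3°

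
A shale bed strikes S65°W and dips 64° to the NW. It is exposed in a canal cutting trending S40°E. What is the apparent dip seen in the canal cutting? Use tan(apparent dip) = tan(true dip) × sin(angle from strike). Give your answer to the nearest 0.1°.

The strike is S65°W and the section trends S40°E; the acute angle between them is β = 75°.
tan α = tan 64° × sin 75° = 2.0503 × 0.9659 = 1.9804
α = arctan(1.9804) = 63.21°

63.2°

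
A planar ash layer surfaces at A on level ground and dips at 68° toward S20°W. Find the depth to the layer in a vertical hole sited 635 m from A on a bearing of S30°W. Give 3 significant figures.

1550 m

The hole lies 10° from the dip direction, so the down-dip offset is 635 × cos 10° = 625.35 m.
Depth = down-dip offset × tan(dip) = 625.35 × tan 68° = 625.35 × 2.4751
Depth = 1547.80 m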